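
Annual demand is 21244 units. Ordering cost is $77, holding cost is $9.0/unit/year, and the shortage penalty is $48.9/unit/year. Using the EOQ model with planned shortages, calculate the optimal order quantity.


Formula: EOQ* = sqrt(2DS/H) * sqrt((H+P)/P)
Base EOQ = sqrt(2*21244*77/9.0) = 602.92 units
Correction = sqrt((9.0+48.9)/48.9) = 1.08814
EOQ* = 602.92 * 1.08814 = 656.1 units

656.1 units


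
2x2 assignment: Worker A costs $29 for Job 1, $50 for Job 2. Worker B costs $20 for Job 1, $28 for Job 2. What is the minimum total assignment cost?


Option 1: A->1 + B->2 = $29 + $28 = $57
Option 2: A->2 + B->1 = $50 + $20 = $70
Min cost = min($57, $70) = $57

$57


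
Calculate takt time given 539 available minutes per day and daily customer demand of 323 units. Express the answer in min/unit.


Formula: Takt Time = Available Production Time / Customer Demand
Takt = 539 min/day / 323 units/day
Takt = 1.67 min/unit

1.67 min/unit


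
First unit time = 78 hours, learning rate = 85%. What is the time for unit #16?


Formula: T_n = T_1 * (learning_rate)^(log2(n)) where learning_rate = rate/100
Doublings = log2(16) = 4
T_n = 78 * 0.85^4
T_n = 78 * 0.522 = 40.7 hours

40.7 hours


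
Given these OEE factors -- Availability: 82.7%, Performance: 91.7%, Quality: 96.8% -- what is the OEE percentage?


Formula: OEE = Availability * Performance * Quality / 10000
A * P = 82.7% * 91.7% / 100 = 75.84%
OEE = 75.84% * 96.8% / 100 = 73.4%

73.4%


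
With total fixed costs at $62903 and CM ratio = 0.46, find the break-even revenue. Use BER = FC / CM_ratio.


Formula: BER = Fixed Costs / Contribution Margin Ratio
BER = $62903 / 0.46
BER = $136745.65 (to the nearest cent)

$136745.65


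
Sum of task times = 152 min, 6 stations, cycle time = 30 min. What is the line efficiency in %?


Formula: Efficiency = Sum of Task Times / (N_stations * CT) * 100
Total station capacity = 6 stations * 30 min = 180 min
Efficiency = 152 / 180 * 100 = 84.4%

84.4%


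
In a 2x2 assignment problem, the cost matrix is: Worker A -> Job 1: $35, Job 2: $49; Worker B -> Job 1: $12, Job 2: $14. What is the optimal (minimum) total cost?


Option 1: A->1 + B->2 = $35 + $14 = $49
Option 2: A->2 + B->1 = $49 + $12 = $61
Min cost = min($49, $61) = $49

$49


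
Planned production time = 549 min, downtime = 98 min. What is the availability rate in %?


Formula: Availability = (Planned Time - Downtime) / Planned Time * 100
Uptime = 549 - 98 = 451 min
Availability = 451 / 549 * 100 = 82.1%

82.1%


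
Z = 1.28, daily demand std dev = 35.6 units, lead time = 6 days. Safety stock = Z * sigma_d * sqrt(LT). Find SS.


Formula: SS = z * sigma_d * sqrt(LT)
sqrt(LT) = sqrt(6) = 2.4495
SS = 1.28 * 35.6 * 2.4495
SS = 111.6 units

111.6 units


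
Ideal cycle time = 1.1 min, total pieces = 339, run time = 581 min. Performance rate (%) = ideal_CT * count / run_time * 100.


Formula: Performance = (Ideal CT * Total Count) / Run Time * 100
Ideal output time = 1.1 * 339 = 372.9 min
Performance = 372.9 / 581 * 100 = 64.2%

64.2%


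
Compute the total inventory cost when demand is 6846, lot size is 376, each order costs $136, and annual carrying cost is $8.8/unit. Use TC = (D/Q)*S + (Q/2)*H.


TC = 6846/376 * 136 + 376/2 * 8.8

$4130.61


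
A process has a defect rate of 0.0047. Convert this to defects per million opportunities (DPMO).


DPMO = defect_rate * 1000000 = 0.0047 * 1000000

4700


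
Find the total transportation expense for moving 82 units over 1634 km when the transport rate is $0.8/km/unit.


TC = dist * cost * units = 1634 * 0.8 * 82 = $107190.40

$107190.40


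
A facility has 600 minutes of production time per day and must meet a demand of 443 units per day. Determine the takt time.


Formula: Takt Time = Available Production Time / Customer Demand
Takt = 600 min/day / 443 units/day
Takt = 1.35 min/unit

1.35 min/unit


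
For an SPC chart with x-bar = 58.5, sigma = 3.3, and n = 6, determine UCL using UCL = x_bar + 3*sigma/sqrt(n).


UCL = 58.5 + 3 * 3.3 / sqrt(6)

62.54


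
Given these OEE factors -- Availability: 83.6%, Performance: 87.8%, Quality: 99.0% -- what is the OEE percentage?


Formula: OEE = Availability * Performance * Quality / 10000
A * P = 83.6% * 87.8% / 100 = 73.4%
OEE = 73.4% * 99.0% / 100 = 72.7%

72.7%


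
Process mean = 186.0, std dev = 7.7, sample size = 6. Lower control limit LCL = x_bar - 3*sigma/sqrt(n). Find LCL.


LCL = 186.0 - 3 * 7.7 / sqrt(6)

176.57


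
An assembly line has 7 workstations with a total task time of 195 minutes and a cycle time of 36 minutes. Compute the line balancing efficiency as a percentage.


Formula: Efficiency = Sum of Task Times / (N_stations * CT) * 100
Total station capacity = 7 stations * 36 min = 252 min
Efficiency = 195 / 252 * 100 = 77.4%

77.4%


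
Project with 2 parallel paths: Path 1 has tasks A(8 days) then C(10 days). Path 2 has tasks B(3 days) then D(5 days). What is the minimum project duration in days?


Path 1 = 8 + 10 = 18 days
Path 2 = 3 + 5 = 8 days
Duration = max(18, 8) = 18 days

18 days


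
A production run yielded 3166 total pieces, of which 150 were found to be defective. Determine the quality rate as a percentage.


Formula: Quality Rate = Good Pieces / Total Pieces * 100
Good pieces = 3166 - 150 = 3016
QR = 3016 / 3166 * 100 = 95.3%

95.3%


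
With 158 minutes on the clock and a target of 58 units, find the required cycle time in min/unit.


Formula: CT = Available Time / Number of Units
CT = 158 min / 58 units
CT = 2.72 min/unit

2.72 min/unit


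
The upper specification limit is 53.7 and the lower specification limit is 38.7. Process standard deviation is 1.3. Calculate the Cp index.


Cp = (53.7 - 38.7) / (6 * 1.3)

1.92


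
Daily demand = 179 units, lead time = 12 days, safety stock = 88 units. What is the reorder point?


Formula: ROP = (Daily Demand * Lead Time) + Safety Stock
Demand during lead time = 179 * 12 = 2148 units
ROP = 2148 + 88 = 2236 units

2236 units


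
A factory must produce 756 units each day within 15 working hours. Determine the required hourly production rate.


Formula: Production Rate = Daily Demand / Available Hours
Rate = 756 units/day / 15 hours/day
Rate = 50.4 units/hour

50.4 units/hour


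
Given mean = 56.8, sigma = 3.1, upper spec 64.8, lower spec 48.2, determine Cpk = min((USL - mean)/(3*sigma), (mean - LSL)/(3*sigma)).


Cpu = (64.8 - 56.8) / (3 * 3.1) = 0.86
Cpl = (56.8 - 48.2) / (3 * 3.1) = 0.92
Cpk = min(0.86, 0.92) = 0.86

0.86


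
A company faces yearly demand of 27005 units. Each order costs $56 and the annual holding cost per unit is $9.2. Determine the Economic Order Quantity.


Formula: EOQ = sqrt(2 * D * S / H)
Numerator: 2 * 27005 * 56 = 3024560
2DS/H = 3024560 / 9.2 = 328756.5
EOQ = sqrt(328756.5) = 573.4 units

573.4 units


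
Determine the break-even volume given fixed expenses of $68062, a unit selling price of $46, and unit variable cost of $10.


Formula: BEQ = Fixed Costs / (Price - Variable Cost)
Contribution margin = $46 - $10 = $36/unit
BEQ = ceil($68062 / $36/unit) = ceil(1890.61) = 1891 units

1891 units


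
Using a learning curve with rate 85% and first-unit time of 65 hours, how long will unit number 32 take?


Formula: T_n = T_1 * (learning_rate)^(log2(n)) where learning_rate = rate/100
Doublings = log2(32) = 5
T_n = 65 * 0.85^5
T_n = 65 * 0.4437 = 28.8 hours

28.8 hours


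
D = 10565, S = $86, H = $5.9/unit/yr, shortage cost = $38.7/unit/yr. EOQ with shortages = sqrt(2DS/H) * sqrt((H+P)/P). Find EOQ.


Formula: EOQ* = sqrt(2DS/H) * sqrt((H+P)/P)
Base EOQ = sqrt(2*10565*86/5.9) = 554.97 units
Correction = sqrt((5.9+38.7)/38.7) = 1.07352
EOQ* = 554.97 * 1.07352 = 595.8 units

595.8 units


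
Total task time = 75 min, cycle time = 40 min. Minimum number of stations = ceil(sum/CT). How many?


Formula: N_min = ceil(Sum of Task Times / Cycle Time)
N_min = ceil(75 min / 40 min) = ceil(1.875)
N_min = 2 stations

2


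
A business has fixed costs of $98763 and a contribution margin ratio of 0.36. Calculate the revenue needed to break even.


Formula: BER = Fixed Costs / Contribution Margin Ratio
BER = $98763 / 0.36
BER = $274341.67 (to the nearest cent)

$274341.67


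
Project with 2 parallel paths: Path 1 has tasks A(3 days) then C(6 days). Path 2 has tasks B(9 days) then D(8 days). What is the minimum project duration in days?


Path 1 = 3 + 6 = 9 days
Path 2 = 9 + 8 = 17 days
Duration = max(9, 17) = 17 days

17 days


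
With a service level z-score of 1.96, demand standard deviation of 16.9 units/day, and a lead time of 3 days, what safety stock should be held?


Formula: SS = z * sigma_d * sqrt(LT)
sqrt(LT) = sqrt(3) = 1.7321
SS = 1.96 * 16.9 * 1.7321
SS = 57.4 units

57.4 units


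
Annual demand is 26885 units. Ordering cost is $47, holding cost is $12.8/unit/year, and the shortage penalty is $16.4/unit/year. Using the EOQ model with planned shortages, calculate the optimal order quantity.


Formula: EOQ* = sqrt(2DS/H) * sqrt((H+P)/P)
Base EOQ = sqrt(2*26885*47/12.8) = 444.34 units
Correction = sqrt((12.8+16.4)/16.4) = 1.33435
EOQ* = 444.34 * 1.33435 = 592.9 units

592.9 units


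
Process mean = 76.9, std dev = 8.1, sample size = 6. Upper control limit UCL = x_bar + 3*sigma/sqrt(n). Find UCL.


UCL = 76.9 + 3 * 8.1 / sqrt(6)

86.82


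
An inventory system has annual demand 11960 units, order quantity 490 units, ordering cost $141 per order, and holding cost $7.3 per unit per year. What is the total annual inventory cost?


TC = 11960/490 * 141 + 490/2 * 7.3

$5230.05


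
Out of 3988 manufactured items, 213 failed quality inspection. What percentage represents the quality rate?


Formula: Quality Rate = Good Pieces / Total Pieces * 100
Good pieces = 3988 - 213 = 3775
QR = 3775 / 3988 * 100 = 94.7%

94.7%


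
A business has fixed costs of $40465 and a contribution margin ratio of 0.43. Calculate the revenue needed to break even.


Formula: BER = Fixed Costs / Contribution Margin Ratio
BER = $40465 / 0.43
BER = $94104.65 (to the nearest cent)

$94104.65


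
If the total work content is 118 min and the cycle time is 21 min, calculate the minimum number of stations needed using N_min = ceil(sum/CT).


Formula: N_min = ceil(Sum of Task Times / Cycle Time)
N_min = ceil(118 min / 21 min) = ceil(5.619)
N_min = 6 stations

6


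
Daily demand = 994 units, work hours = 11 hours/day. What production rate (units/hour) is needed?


Formula: Production Rate = Daily Demand / Available Hours
Rate = 994 units/day / 11 hours/day
Rate = 90.4 units/hour

90.4 units/hour


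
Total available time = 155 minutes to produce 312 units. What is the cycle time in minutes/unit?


Formula: CT = Available Time / Number of Units
CT = 155 min / 312 units
CT = 0.5 min/unit

0.5 min/unit


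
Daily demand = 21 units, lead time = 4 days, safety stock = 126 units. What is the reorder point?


Formula: ROP = (Daily Demand * Lead Time) + Safety Stock
Demand during lead time = 21 * 4 = 84 units
ROP = 84 + 126 = 210 units

210 units


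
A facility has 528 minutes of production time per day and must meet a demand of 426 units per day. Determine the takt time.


Formula: Takt Time = Available Production Time / Customer Demand
Takt = 528 min/day / 426 units/day
Takt = 1.24 min/unit

1.24 min/unit


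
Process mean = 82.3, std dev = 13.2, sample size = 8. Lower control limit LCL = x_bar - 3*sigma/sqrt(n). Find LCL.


LCL = 82.3 - 3 * 13.2 / sqrt(8)

68.3


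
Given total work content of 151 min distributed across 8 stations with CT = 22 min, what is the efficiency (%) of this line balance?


Formula: Efficiency = Sum of Task Times / (N_stations * CT) * 100
Total station capacity = 8 stations * 22 min = 176 min
Efficiency = 151 / 176 * 100 = 85.8%

85.8%


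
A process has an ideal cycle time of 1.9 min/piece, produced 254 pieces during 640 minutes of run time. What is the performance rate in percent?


Formula: Performance = (Ideal CT * Total Count) / Run Time * 100
Ideal output time = 1.9 * 254 = 482.6 min
Performance = 482.6 / 640 * 100 = 75.4%

75.4%


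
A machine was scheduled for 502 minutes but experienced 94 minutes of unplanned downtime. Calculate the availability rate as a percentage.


Formula: Availability = (Planned Time - Downtime) / Planned Time * 100
Uptime = 502 - 94 = 408 min
Availability = 408 / 502 * 100 = 81.3%

81.3%


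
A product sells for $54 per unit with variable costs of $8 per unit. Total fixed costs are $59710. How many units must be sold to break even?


Formula: BEQ = Fixed Costs / (Price - Variable Cost)
Contribution margin = $54 - $8 = $46/unit
BEQ = ceil($59710 / $46/unit) = ceil(1298.04) = 1299 units

1299 units


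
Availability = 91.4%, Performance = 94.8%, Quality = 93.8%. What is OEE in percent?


Formula: OEE = Availability * Performance * Quality / 10000
A * P = 91.4% * 94.8% / 100 = 86.65%
OEE = 86.65% * 93.8% / 100 = 81.3%

81.3%


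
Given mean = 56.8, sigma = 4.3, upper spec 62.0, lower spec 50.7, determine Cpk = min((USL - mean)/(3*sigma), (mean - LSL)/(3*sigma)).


Cpu = (62.0 - 56.8) / (3 * 4.3) = 0.4
Cpl = (56.8 - 50.7) / (3 * 4.3) = 0.47
Cpk = min(0.4, 0.47) = 0.4

0.4


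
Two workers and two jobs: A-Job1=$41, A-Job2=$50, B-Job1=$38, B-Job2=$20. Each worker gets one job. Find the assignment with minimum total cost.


Option 1: A->1 + B->2 = $41 + $20 = $61
Option 2: A->2 + B->1 = $50 + $38 = $88
Min cost = min($61, $88) = $61

$61


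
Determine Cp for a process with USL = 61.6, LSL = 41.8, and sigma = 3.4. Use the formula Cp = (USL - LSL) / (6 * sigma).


Cp = (61.6 - 41.8) / (6 * 3.4)

0.97


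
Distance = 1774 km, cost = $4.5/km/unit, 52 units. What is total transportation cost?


TC = dist * cost * units = 1774 * 4.5 * 52 = $415116.00

$415116.00


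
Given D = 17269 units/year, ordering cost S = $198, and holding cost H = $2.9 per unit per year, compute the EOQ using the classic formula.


Formula: EOQ = sqrt(2 * D * S / H)
Numerator: 2 * 17269 * 198 = 6838524
2DS/H = 6838524 / 2.9 = 2358111.7
EOQ = sqrt(2358111.7) = 1535.6 units

1535.6 units


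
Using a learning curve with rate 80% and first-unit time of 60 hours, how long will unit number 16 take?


Formula: T_n = T_1 * (learning_rate)^(log2(n)) where learning_rate = rate/100
Doublings = log2(16) = 4
T_n = 60 * 0.8^4
T_n = 60 * 0.4096 = 24.6 hours

24.6 hours


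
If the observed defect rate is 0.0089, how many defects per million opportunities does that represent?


DPMO = defect_rate * 1000000 = 0.0089 * 1000000

8900


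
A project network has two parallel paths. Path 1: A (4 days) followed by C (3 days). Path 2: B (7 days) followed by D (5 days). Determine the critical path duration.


Path 1 = 4 + 3 = 7 days
Path 2 = 7 + 5 = 12 days
Duration = max(7, 12) = 12 days

12 days


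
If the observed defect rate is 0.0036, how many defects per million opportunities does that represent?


DPMO = defect_rate * 1000000 = 0.0036 * 1000000

3600


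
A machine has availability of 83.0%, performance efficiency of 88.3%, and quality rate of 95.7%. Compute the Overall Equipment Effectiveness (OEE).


Formula: OEE = Availability * Performance * Quality / 10000
A * P = 83.0% * 88.3% / 100 = 73.29%
OEE = 73.29% * 95.7% / 100 = 70.1%

70.1%


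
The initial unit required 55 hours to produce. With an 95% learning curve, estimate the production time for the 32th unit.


Formula: T_n = T_1 * (learning_rate)^(log2(n)) where learning_rate = rate/100
Doublings = log2(32) = 5
T_n = 55 * 0.95^5
T_n = 55 * 0.7738 = 42.6 hours

42.6 hours


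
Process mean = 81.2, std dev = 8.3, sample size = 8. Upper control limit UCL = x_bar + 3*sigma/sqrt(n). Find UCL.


UCL = 81.2 + 3 * 8.3 / sqrt(8)

90.0


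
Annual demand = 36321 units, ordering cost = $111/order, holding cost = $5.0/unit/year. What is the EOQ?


Formula: EOQ = sqrt(2 * D * S / H)
Numerator: 2 * 36321 * 111 = 8063262
2DS/H = 8063262 / 5.0 = 1612652.4
EOQ = sqrt(1612652.4) = 1269.9 units

1269.9 units


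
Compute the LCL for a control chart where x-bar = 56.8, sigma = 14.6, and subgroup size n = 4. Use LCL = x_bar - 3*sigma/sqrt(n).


LCL = 56.8 - 3 * 14.6 / sqrt(4)

34.9


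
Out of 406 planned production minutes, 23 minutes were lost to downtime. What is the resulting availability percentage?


Formula: Availability = (Planned Time - Downtime) / Planned Time * 100
Uptime = 406 - 23 = 383 min
Availability = 383 / 406 * 100 = 94.3%

94.3%


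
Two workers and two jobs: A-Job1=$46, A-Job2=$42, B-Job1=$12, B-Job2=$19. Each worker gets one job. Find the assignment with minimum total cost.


Option 1: A->1 + B->2 = $46 + $19 = $65
Option 2: A->2 + B->1 = $42 + $12 = $54
Min cost = min($65, $54) = $54

$54


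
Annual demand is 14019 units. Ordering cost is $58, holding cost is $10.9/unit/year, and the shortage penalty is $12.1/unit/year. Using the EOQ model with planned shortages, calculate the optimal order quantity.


Formula: EOQ* = sqrt(2DS/H) * sqrt((H+P)/P)
Base EOQ = sqrt(2*14019*58/10.9) = 386.26 units
Correction = sqrt((10.9+12.1)/12.1) = 1.3787
EOQ* = 386.26 * 1.3787 = 532.5 units

532.5 units


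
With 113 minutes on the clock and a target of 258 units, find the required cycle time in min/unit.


Formula: CT = Available Time / Number of Units
CT = 113 min / 258 units
CT = 0.44 min/unit

0.44 min/unit


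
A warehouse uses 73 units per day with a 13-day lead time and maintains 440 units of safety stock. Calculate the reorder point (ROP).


Formula: ROP = (Daily Demand * Lead Time) + Safety Stock
Demand during lead time = 73 * 13 = 949 units
ROP = 949 + 440 = 1389 units

1389 units


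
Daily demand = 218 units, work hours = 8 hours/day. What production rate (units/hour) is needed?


Formula: Production Rate = Daily Demand / Available Hours
Rate = 218 units/day / 8 hours/day
Rate = 27.3 units/hour

27.3 units/hour


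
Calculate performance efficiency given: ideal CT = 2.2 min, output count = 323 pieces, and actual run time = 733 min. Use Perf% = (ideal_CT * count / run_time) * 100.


Formula: Performance = (Ideal CT * Total Count) / Run Time * 100
Ideal output time = 2.2 * 323 = 710.6 min
Performance = 710.6 / 733 * 100 = 96.9%

96.9%


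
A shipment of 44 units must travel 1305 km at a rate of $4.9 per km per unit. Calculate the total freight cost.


TC = dist * cost * units = 1305 * 4.9 * 44 = $281358.00

$281358.00


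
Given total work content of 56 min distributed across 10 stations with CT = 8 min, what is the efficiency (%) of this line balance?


Formula: Efficiency = Sum of Task Times / (N_stations * CT) * 100
Total station capacity = 10 stations * 8 min = 80 min
Efficiency = 56 / 80 * 100 = 70.0%

70.0%


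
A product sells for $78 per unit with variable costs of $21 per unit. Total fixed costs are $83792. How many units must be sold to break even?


Formula: BEQ = Fixed Costs / (Price - Variable Cost)
Contribution margin = $78 - $21 = $57/unit
BEQ = ceil($83792 / $57/unit) = ceil(1470.04) = 1471 units

1471 units


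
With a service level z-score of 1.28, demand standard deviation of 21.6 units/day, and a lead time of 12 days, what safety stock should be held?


Formula: SS = z * sigma_d * sqrt(LT)
sqrt(LT) = sqrt(12) = 3.4641
SS = 1.28 * 21.6 * 3.4641
SS = 95.8 units

95.8 units


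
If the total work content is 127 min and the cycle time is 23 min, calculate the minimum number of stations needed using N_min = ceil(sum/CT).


Formula: N_min = ceil(Sum of Task Times / Cycle Time)
N_min = ceil(127 min / 23 min) = ceil(5.5217)
N_min = 6 stations

6


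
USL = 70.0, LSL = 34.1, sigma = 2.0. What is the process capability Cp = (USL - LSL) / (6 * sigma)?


Cp = (70.0 - 34.1) / (6 * 2.0)

2.99


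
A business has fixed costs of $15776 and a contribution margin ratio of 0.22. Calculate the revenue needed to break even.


Formula: BER = Fixed Costs / Contribution Margin Ratio
BER = $15776 / 0.22
BER = $71709.09 (to the nearest cent)

$71709.09


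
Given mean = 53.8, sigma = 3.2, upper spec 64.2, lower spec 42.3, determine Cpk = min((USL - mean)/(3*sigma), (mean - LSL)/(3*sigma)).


Cpu = (64.2 - 53.8) / (3 * 3.2) = 1.08
Cpl = (53.8 - 42.3) / (3 * 3.2) = 1.2
Cpk = min(1.08, 1.2) = 1.08

1.08


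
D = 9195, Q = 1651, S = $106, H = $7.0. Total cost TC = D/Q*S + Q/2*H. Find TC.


TC = 9195/1651 * 106 + 1651/2 * 7.0

$6368.85


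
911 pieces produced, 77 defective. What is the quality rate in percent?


Formula: Quality Rate = Good Pieces / Total Pieces * 100
Good pieces = 911 - 77 = 834
QR = 834 / 911 * 100 = 91.5%

91.5%


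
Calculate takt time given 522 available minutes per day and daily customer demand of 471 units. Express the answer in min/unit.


Formula: Takt Time = Available Production Time / Customer Demand
Takt = 522 min/day / 471 units/day
Takt = 1.11 min/unit

1.11 min/unit


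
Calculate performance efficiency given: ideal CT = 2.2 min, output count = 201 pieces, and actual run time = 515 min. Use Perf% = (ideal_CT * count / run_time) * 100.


Formula: Performance = (Ideal CT * Total Count) / Run Time * 100
Ideal output time = 2.2 * 201 = 442.2 min
Performance = 442.2 / 515 * 100 = 85.9%

85.9%


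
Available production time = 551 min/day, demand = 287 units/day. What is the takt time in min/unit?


Formula: Takt Time = Available Production Time / Customer Demand
Takt = 551 min/day / 287 units/day
Takt = 1.92 min/unit

1.92 min/unit


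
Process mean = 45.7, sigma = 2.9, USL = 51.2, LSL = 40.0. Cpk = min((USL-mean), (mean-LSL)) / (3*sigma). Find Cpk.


Cpu = (51.2 - 45.7) / (3 * 2.9) = 0.63
Cpl = (45.7 - 40.0) / (3 * 2.9) = 0.66
Cpk = min(0.63, 0.66) = 0.63

0.63


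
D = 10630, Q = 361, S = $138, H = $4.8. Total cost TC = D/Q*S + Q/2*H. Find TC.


TC = 10630/361 * 138 + 361/2 * 4.8

$4929.95


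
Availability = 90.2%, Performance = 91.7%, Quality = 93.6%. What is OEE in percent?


Formula: OEE = Availability * Performance * Quality / 10000
A * P = 90.2% * 91.7% / 100 = 82.71%
OEE = 82.71% * 93.6% / 100 = 77.4%

77.4%


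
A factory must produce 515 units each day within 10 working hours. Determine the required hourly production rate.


Formula: Production Rate = Daily Demand / Available Hours
Rate = 515 units/day / 10 hours/day
Rate = 51.5 units/hour

51.5 units/hour


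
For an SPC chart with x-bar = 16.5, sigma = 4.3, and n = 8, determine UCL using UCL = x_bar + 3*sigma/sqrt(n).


UCL = 16.5 + 3 * 4.3 / sqrt(8)

21.06


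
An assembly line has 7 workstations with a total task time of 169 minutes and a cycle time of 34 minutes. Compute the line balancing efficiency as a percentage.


Formula: Efficiency = Sum of Task Times / (N_stations * CT) * 100
Total station capacity = 7 stations * 34 min = 238 min
Efficiency = 169 / 238 * 100 = 71.0%

71.0%


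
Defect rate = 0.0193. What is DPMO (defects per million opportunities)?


DPMO = defect_rate * 1000000 = 0.0193 * 1000000

19300


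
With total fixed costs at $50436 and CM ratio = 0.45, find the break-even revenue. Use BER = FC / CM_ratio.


Formula: BER = Fixed Costs / Contribution Margin Ratio
BER = $50436 / 0.45
BER = $112080.00 (to the nearest cent)

$112080.00


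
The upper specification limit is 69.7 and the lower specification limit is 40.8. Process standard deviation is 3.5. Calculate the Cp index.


Cp = (69.7 - 40.8) / (6 * 3.5)

1.38


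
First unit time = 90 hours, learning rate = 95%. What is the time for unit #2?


Formula: T_n = T_1 * (learning_rate)^(log2(n)) where learning_rate = rate/100
Doublings = log2(2) = 1
T_n = 90 * 0.95^1
T_n = 90 * 0.95 = 85.5 hours

85.5 hours


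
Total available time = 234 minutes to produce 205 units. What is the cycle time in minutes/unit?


Formula: CT = Available Time / Number of Units
CT = 234 min / 205 units
CT = 1.14 min/unit

1.14 min/unit


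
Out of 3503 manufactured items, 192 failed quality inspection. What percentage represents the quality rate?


Formula: Quality Rate = Good Pieces / Total Pieces * 100
Good pieces = 3503 - 192 = 3311
QR = 3311 / 3503 * 100 = 94.5%

94.5%


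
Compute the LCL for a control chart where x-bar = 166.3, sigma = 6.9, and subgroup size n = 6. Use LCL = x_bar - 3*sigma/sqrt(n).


LCL = 166.3 - 3 * 6.9 / sqrt(6)

157.85


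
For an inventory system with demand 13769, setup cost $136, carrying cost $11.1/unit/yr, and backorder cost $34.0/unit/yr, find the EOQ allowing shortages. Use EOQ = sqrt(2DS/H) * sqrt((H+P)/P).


Formula: EOQ* = sqrt(2DS/H) * sqrt((H+P)/P)
Base EOQ = sqrt(2*13769*136/11.1) = 580.86 units
Correction = sqrt((11.1+34.0)/34.0) = 1.15173
EOQ* = 580.86 * 1.15173 = 669.0 units

669.0 units


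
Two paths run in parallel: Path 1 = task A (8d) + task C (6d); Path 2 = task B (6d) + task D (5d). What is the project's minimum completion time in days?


Path 1 = 8 + 6 = 14 days
Path 2 = 6 + 5 = 11 days
Duration = max(14, 11) = 14 days

14 days


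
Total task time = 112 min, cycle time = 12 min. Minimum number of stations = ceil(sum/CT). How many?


Formula: N_min = ceil(Sum of Task Times / Cycle Time)
N_min = ceil(112 min / 12 min) = ceil(9.3333)
N_min = 10 stations

10


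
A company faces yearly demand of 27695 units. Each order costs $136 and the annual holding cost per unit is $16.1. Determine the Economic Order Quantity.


Formula: EOQ = sqrt(2 * D * S / H)
Numerator: 2 * 27695 * 136 = 7533040
2DS/H = 7533040 / 16.1 = 467890.7
EOQ = sqrt(467890.7) = 684.0 units

684.0 units


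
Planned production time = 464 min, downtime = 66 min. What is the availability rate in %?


Formula: Availability = (Planned Time - Downtime) / Planned Time * 100
Uptime = 464 - 66 = 398 min
Availability = 398 / 464 * 100 = 85.8%

85.8%


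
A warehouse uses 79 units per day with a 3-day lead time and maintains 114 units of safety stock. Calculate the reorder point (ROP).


Formula: ROP = (Daily Demand * Lead Time) + Safety Stock
Demand during lead time = 79 * 3 = 237 units
ROP = 237 + 114 = 351 units

351 units


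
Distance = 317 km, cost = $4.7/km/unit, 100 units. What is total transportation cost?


TC = dist * cost * units = 317 * 4.7 * 100 = $148990.00

$148990.00


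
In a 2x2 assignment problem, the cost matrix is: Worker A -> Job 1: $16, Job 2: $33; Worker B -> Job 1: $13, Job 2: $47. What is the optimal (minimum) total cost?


Option 1: A->1 + B->2 = $16 + $47 = $63
Option 2: A->2 + B->1 = $33 + $13 = $46
Min cost = min($63, $46) = $46

$46


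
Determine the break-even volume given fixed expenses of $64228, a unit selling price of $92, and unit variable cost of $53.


Formula: BEQ = Fixed Costs / (Price - Variable Cost)
Contribution margin = $92 - $53 = $39/unit
BEQ = ceil($64228 / $39/unit) = ceil(1646.87) = 1647 units

1647 units


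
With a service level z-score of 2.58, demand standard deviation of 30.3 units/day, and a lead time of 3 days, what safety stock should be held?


Formula: SS = z * sigma_d * sqrt(LT)
sqrt(LT) = sqrt(3) = 1.7321
SS = 2.58 * 30.3 * 1.7321
SS = 135.4 units

135.4 units


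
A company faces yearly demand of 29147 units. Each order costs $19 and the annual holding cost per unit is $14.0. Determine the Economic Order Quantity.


Formula: EOQ = sqrt(2 * D * S / H)
Numerator: 2 * 29147 * 19 = 1107586
2DS/H = 1107586 / 14.0 = 79113.3
EOQ = sqrt(79113.3) = 281.3 units

281.3 units


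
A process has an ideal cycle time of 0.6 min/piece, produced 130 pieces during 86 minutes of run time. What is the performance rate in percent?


Formula: Performance = (Ideal CT * Total Count) / Run Time * 100
Ideal output time = 0.6 * 130 = 78.0 min
Performance = 78.0 / 86 * 100 = 90.7%

90.7%


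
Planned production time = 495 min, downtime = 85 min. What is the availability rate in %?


Formula: Availability = (Planned Time - Downtime) / Planned Time * 100
Uptime = 495 - 85 = 410 min
Availability = 410 / 495 * 100 = 82.8%

82.8%


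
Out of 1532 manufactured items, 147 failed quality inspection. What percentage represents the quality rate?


Formula: Quality Rate = Good Pieces / Total Pieces * 100
Good pieces = 1532 - 147 = 1385
QR = 1385 / 1532 * 100 = 90.4%

90.4%


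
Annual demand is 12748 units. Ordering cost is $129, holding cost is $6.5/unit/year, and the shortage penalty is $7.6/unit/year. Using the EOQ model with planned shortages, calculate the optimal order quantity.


Formula: EOQ* = sqrt(2DS/H) * sqrt((H+P)/P)
Base EOQ = sqrt(2*12748*129/6.5) = 711.34 units
Correction = sqrt((6.5+7.6)/7.6) = 1.36208
EOQ* = 711.34 * 1.36208 = 968.9 units

968.9 units


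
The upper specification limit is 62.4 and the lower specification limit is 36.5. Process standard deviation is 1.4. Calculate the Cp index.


Cp = (62.4 - 36.5) / (6 * 1.4)

3.08


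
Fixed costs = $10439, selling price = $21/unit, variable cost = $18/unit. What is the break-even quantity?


Formula: BEQ = Fixed Costs / (Price - Variable Cost)
Contribution margin = $21 - $18 = $3/unit
BEQ = ceil($10439 / $3/unit) = ceil(3479.67) = 3480 units

3480 units


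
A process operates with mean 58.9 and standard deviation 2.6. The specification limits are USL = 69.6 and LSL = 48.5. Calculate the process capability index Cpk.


Cpu = (69.6 - 58.9) / (3 * 2.6) = 1.37
Cpl = (58.9 - 48.5) / (3 * 2.6) = 1.33
Cpk = min(1.37, 1.33) = 1.33

1.33


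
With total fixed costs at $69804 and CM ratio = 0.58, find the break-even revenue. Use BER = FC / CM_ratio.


Formula: BER = Fixed Costs / Contribution Margin Ratio
BER = $69804 / 0.58
BER = $120351.72 (to the nearest cent)

$120351.72


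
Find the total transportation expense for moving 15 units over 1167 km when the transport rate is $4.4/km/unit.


TC = dist * cost * units = 1167 * 4.4 * 15 = $77022.00

$77022.00


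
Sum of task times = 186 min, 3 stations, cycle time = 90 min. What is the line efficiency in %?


Formula: Efficiency = Sum of Task Times / (N_stations * CT) * 100
Total station capacity = 3 stations * 90 min = 270 min
Efficiency = 186 / 270 * 100 = 68.9%

68.9%


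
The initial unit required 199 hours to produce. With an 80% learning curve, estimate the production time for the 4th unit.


Formula: T_n = T_1 * (learning_rate)^(log2(n)) where learning_rate = rate/100
Doublings = log2(4) = 2
T_n = 199 * 0.8^2
T_n = 199 * 0.64 = 127.4 hours

127.4 hours


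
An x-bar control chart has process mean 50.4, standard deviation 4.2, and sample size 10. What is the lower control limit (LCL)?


LCL = 50.4 - 3 * 4.2 / sqrt(10)

46.42


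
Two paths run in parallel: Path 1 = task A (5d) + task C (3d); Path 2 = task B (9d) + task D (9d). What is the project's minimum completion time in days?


Path 1 = 5 + 3 = 8 days
Path 2 = 9 + 9 = 18 days
Duration = max(8, 18) = 18 days

18 days


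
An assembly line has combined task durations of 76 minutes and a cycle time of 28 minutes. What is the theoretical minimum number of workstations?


Formula: N_min = ceil(Sum of Task Times / Cycle Time)
N_min = ceil(76 min / 28 min) = ceil(2.7143)
N_min = 3 stations

3


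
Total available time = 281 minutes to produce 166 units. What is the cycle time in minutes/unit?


Formula: CT = Available Time / Number of Units
CT = 281 min / 166 units
CT = 1.69 min/unit

1.69 min/unit


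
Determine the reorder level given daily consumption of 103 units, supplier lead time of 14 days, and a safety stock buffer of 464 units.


Formula: ROP = (Daily Demand * Lead Time) + Safety Stock
Demand during lead time = 103 * 14 = 1442 units
ROP = 1442 + 464 = 1906 units

1906 units


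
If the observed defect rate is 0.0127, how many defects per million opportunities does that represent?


DPMO = defect_rate * 1000000 = 0.0127 * 1000000

12700


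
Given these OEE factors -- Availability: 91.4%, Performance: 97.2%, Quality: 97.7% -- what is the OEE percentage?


Formula: OEE = Availability * Performance * Quality / 10000
A * P = 91.4% * 97.2% / 100 = 88.84%
OEE = 88.84% * 97.7% / 100 = 86.8%

86.8%


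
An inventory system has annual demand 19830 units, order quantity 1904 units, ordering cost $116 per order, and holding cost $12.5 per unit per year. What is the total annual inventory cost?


TC = 19830/1904 * 116 + 1904/2 * 12.5

$13108.13


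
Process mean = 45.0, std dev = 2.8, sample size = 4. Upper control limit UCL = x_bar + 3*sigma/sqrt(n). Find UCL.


UCL = 45.0 + 3 * 2.8 / sqrt(4)

49.2


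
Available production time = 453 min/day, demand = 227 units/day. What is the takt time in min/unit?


Formula: Takt Time = Available Production Time / Customer Demand
Takt = 453 min/day / 227 units/day
Takt = 2.0 min/unit

2.0 min/unit


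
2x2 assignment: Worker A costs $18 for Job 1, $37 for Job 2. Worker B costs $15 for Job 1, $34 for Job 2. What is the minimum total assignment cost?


Option 1: A->1 + B->2 = $18 + $34 = $52
Option 2: A->2 + B->1 = $37 + $15 = $52
Min cost = min($52, $52) = $52

$52


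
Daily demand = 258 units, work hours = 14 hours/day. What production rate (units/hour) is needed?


Formula: Production Rate = Daily Demand / Available Hours
Rate = 258 units/day / 14 hours/day
Rate = 18.4 units/hour

18.4 units/hour


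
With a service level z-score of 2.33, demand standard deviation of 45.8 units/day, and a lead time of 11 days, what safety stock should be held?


Formula: SS = z * sigma_d * sqrt(LT)
sqrt(LT) = sqrt(11) = 3.3166
SS = 2.33 * 45.8 * 3.3166
SS = 353.9 units

353.9 units


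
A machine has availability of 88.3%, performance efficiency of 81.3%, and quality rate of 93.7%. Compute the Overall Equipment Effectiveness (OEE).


Formula: OEE = Availability * Performance * Quality / 10000
A * P = 88.3% * 81.3% / 100 = 71.79%
OEE = 71.79% * 93.7% / 100 = 67.3%

67.3%


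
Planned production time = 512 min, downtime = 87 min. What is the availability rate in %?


Formula: Availability = (Planned Time - Downtime) / Planned Time * 100
Uptime = 512 - 87 = 425 min
Availability = 425 / 512 * 100 = 83.0%

83.0%


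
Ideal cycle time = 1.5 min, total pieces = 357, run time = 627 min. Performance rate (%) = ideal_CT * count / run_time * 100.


Formula: Performance = (Ideal CT * Total Count) / Run Time * 100
Ideal output time = 1.5 * 357 = 535.5 min
Performance = 535.5 / 627 * 100 = 85.4%

85.4%


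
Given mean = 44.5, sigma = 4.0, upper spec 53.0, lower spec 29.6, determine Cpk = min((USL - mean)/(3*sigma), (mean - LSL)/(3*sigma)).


Cpu = (53.0 - 44.5) / (3 * 4.0) = 0.71
Cpl = (44.5 - 29.6) / (3 * 4.0) = 1.24
Cpk = min(0.71, 1.24) = 0.71

0.71


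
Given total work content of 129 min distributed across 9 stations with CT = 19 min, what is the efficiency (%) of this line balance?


Formula: Efficiency = Sum of Task Times / (N_stations * CT) * 100
Total station capacity = 9 stations * 19 min = 171 min
Efficiency = 129 / 171 * 100 = 75.4%

75.4%


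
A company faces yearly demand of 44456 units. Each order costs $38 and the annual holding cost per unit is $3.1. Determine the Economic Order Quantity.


Formula: EOQ = sqrt(2 * D * S / H)
Numerator: 2 * 44456 * 38 = 3378656
2DS/H = 3378656 / 3.1 = 1089889.0
EOQ = sqrt(1089889.0) = 1044.0 units

1044.0 units


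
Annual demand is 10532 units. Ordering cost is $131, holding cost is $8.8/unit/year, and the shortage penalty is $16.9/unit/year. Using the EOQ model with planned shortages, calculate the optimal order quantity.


Formula: EOQ* = sqrt(2DS/H) * sqrt((H+P)/P)
Base EOQ = sqrt(2*10532*131/8.8) = 559.97 units
Correction = sqrt((8.8+16.9)/16.9) = 1.23317
EOQ* = 559.97 * 1.23317 = 690.5 units

690.5 units


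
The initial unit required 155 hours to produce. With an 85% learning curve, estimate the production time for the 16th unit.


Formula: T_n = T_1 * (learning_rate)^(log2(n)) where learning_rate = rate/100
Doublings = log2(16) = 4
T_n = 155 * 0.85^4
T_n = 155 * 0.522 = 80.9 hours

80.9 hours


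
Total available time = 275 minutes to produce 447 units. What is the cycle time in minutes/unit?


Formula: CT = Available Time / Number of Units
CT = 275 min / 447 units
CT = 0.62 min/unit

0.62 min/unit


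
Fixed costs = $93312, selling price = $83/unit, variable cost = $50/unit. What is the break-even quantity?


Formula: BEQ = Fixed Costs / (Price - Variable Cost)
Contribution margin = $83 - $50 = $33/unit
BEQ = ceil($93312 / $33/unit) = ceil(2827.64) = 2828 units

2828 units


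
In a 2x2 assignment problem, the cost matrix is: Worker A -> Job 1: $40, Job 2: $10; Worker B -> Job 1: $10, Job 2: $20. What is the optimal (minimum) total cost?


Option 1: A->1 + B->2 = $40 + $20 = $60
Option 2: A->2 + B->1 = $10 + $10 = $20
Min cost = min($60, $20) = $20

$20


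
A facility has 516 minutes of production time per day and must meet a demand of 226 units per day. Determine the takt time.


Formula: Takt Time = Available Production Time / Customer Demand
Takt = 516 min/day / 226 units/day
Takt = 2.28 min/unit

2.28 min/unit


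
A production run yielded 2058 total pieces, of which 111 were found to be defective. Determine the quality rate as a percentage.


Formula: Quality Rate = Good Pieces / Total Pieces * 100
Good pieces = 2058 - 111 = 1947
QR = 1947 / 2058 * 100 = 94.6%

94.6%


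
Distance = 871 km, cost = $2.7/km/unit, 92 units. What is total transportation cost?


TC = dist * cost * units = 871 * 2.7 * 92 = $216356.40

$216356.40


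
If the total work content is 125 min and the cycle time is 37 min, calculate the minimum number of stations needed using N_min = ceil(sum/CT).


Formula: N_min = ceil(Sum of Task Times / Cycle Time)
N_min = ceil(125 min / 37 min) = ceil(3.3784)
N_min = 4 stations

4


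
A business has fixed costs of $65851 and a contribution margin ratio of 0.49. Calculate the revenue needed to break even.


Formula: BER = Fixed Costs / Contribution Margin Ratio
BER = $65851 / 0.49
BER = $134389.80 (to the nearest cent)

$134389.80


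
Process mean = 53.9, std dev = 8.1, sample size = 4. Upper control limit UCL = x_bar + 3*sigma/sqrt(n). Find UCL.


UCL = 53.9 + 3 * 8.1 / sqrt(4)

66.05


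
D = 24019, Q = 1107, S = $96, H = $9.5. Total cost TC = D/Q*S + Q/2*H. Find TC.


TC = 24019/1107 * 96 + 1107/2 * 9.5

$7341.20


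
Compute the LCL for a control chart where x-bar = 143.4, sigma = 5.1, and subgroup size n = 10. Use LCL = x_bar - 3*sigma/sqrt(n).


LCL = 143.4 - 3 * 5.1 / sqrt(10)

138.56


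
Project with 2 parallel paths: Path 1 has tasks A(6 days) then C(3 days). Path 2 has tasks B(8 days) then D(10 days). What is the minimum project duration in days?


Path 1 = 6 + 3 = 9 days
Path 2 = 8 + 10 = 18 days
Duration = max(9, 18) = 18 days

18 days


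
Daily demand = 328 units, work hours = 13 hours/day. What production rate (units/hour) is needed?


Formula: Production Rate = Daily Demand / Available Hours
Rate = 328 units/day / 13 hours/day
Rate = 25.2 units/hour

25.2 units/hour


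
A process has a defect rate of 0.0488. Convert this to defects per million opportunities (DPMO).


DPMO = defect_rate * 1000000 = 0.0488 * 1000000

48800


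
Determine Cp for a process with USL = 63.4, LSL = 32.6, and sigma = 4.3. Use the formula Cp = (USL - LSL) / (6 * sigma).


Cp = (63.4 - 32.6) / (6 * 4.3)

1.19


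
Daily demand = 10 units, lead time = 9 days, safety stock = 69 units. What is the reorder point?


Formula: ROP = (Daily Demand * Lead Time) + Safety Stock
Demand during lead time = 10 * 9 = 90 units
ROP = 90 + 69 = 159 units

159 units


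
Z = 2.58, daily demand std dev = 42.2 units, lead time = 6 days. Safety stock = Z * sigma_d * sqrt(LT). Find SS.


Formula: SS = z * sigma_d * sqrt(LT)
sqrt(LT) = sqrt(6) = 2.4495
SS = 2.58 * 42.2 * 2.4495
SS = 266.7 units

266.7 units
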